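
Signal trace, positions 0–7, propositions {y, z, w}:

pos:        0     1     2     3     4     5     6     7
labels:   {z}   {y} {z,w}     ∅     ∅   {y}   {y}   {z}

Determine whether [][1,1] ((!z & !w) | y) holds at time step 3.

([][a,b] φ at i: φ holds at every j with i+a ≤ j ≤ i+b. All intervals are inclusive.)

True

Check ((!z & !w) | y) at every j in [4,4]:
  j=4: true
All positions satisfy it → formula holds.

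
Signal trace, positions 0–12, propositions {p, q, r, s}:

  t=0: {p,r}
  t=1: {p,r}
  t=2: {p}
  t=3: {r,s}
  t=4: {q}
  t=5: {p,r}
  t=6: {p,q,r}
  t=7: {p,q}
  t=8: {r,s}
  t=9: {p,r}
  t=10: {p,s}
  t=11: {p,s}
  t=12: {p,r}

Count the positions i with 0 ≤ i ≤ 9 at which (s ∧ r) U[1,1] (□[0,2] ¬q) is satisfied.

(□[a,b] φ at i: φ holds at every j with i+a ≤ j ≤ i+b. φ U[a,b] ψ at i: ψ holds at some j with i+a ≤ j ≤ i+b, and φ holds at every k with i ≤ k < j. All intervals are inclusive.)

1

Evaluate at each i in [0,9]:
  i=0: ✗ (lhs fails at k=0 before rhs at j=1)
  i=1: ✗ (no rhs in [2,2])
  i=2: ✗ (no rhs in [3,3])
  i=3: ✗ (no rhs in [4,4])
  i=4: ✗ (no rhs in [5,5])
  i=5: ✗ (no rhs in [6,6])
  i=6: ✗ (no rhs in [7,7])
  i=7: ✗ (lhs fails at k=7 before rhs at j=8)
  i=8: ✓ (rhs at j=9; lhs holds on [8,8])
  i=9: ✗ (lhs fails at k=9 before rhs at j=10)
Positions where it holds: {8} → 1.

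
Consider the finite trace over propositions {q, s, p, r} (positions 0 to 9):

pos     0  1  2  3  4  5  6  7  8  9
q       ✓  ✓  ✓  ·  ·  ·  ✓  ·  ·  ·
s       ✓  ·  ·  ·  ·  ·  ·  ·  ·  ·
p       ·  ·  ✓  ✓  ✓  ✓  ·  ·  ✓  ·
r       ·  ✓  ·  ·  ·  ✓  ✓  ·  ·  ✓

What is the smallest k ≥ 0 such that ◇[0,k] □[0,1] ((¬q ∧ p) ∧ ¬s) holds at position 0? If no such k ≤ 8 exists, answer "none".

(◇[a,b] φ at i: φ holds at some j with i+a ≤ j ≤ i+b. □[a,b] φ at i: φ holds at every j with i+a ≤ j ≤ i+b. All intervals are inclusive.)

3

Scan j = 0,1,… for □[0,1] ((¬q ∧ p) ∧ ¬s):
  j=0: fails
  j=1: fails
  j=2: fails
  j=3: holds
First hit at j=3, so smallest k = 3-0 = 3.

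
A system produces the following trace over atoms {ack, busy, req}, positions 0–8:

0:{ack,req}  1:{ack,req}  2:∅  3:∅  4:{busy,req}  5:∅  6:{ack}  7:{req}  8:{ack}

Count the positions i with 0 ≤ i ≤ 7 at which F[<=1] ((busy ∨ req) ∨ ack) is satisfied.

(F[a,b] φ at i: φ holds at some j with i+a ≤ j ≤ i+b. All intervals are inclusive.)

Evaluate at each i in [0,7]:
  i=0: ✓ (witness j=0)
  i=1: ✓ (witness j=1)
  i=2: ✗ (none in [2,3])
  i=3: ✓ (witness j=4)
  i=4: ✓ (witness j=4)
  i=5: ✓ (witness j=6)
  i=6: ✓ (witness j=6)
  i=7: ✓ (witness j=7)
Positions where it holds: {0, 1, 3, 4, 5, 6, 7} → 7.

7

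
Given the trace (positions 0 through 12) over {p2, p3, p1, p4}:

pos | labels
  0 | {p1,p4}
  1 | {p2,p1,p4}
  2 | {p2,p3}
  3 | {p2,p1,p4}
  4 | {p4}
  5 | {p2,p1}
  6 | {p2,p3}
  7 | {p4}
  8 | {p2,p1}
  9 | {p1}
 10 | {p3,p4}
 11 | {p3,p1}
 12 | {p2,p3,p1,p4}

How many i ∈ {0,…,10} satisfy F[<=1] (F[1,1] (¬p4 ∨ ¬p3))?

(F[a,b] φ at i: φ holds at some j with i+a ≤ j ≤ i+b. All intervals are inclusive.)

Evaluate at each i in [0,10]:
  i=0: ✓ (witness j=0)
  i=1: ✓ (witness j=1)
  i=2: ✓ (witness j=2)
  i=3: ✓ (witness j=3)
  i=4: ✓ (witness j=4)
  i=5: ✓ (witness j=5)
  i=6: ✓ (witness j=6)
  i=7: ✓ (witness j=7)
  i=8: ✓ (witness j=8)
  i=9: ✓ (witness j=10)
  i=10: ✓ (witness j=10)
Positions where it holds: {0, 1, 2, 3, 4, 5, 6, 7, 8, 9, 10} → 11.

11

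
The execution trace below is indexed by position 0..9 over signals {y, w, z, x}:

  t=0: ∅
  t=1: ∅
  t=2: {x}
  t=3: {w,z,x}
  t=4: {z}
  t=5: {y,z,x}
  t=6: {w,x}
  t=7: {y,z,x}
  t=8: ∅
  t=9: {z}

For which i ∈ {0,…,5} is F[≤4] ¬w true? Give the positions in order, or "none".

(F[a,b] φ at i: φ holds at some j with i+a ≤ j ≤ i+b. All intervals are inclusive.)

Evaluate at each i in [0,5]:
  i=0: ✓ (witness j=0)
  i=1: ✓ (witness j=1)
  i=2: ✓ (witness j=2)
  i=3: ✓ (witness j=4)
  i=4: ✓ (witness j=4)
  i=5: ✓ (witness j=5)

0, 1, 2, 3, 4, 5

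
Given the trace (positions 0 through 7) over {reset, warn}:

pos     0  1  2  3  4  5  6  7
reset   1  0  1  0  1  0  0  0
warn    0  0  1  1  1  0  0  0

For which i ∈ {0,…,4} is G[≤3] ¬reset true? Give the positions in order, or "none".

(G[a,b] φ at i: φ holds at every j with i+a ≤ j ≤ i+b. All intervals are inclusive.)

none

Evaluate at each i in [0,4]:
  i=0: ✗ (fails at j=0)
  i=1: ✗ (fails at j=2)
  i=2: ✗ (fails at j=2)
  i=3: ✗ (fails at j=4)
  i=4: ✗ (fails at j=4)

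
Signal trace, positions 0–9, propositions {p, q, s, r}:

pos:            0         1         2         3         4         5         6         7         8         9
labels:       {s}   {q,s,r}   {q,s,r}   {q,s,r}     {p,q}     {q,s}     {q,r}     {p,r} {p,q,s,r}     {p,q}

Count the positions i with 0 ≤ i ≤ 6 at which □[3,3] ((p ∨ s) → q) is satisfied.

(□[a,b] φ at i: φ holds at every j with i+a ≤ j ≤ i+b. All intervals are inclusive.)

6

Evaluate at each i in [0,6]:
  i=0: ✓ (all of [3,3])
  i=1: ✓ (all of [4,4])
  i=2: ✓ (all of [5,5])
  i=3: ✓ (all of [6,6])
  i=4: ✗ (fails at j=7)
  i=5: ✓ (all of [8,8])
  i=6: ✓ (all of [9,9])
Positions where it holds: {0, 1, 2, 3, 5, 6} → 6.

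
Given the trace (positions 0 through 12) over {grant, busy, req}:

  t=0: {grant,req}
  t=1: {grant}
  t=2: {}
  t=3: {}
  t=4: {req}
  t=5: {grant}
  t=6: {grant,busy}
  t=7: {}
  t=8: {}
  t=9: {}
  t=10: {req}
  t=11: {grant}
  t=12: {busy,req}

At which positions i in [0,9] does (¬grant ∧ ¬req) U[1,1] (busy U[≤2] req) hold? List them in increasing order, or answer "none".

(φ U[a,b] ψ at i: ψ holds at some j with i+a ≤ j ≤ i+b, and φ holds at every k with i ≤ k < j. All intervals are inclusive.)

Evaluate at each i in [0,9]:
  i=0: ✗ (no rhs in [1,1])
  i=1: ✗ (no rhs in [2,2])
  i=2: ✗ (no rhs in [3,3])
  i=3: ✓ (rhs at j=4; lhs holds on [3,3])
  i=4: ✗ (no rhs in [5,5])
  i=5: ✗ (no rhs in [6,6])
  i=6: ✗ (no rhs in [7,7])
  i=7: ✗ (no rhs in [8,8])
  i=8: ✗ (no rhs in [9,9])
  i=9: ✓ (rhs at j=10; lhs holds on [9,9])

3, 9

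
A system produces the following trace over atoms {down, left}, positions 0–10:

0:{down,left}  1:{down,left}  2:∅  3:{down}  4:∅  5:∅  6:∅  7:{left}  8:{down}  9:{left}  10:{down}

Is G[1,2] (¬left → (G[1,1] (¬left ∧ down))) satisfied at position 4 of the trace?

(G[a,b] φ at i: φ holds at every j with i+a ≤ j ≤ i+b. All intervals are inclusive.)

Check (¬left → (G[1,1] (¬left ∧ down))) at every j in [5,6]:
  j=5: antecedent true; consequent fails at 6 → ✗
  j=6: antecedent true; consequent fails at 7 → ✗
Fails at j=5 → formula fails.

No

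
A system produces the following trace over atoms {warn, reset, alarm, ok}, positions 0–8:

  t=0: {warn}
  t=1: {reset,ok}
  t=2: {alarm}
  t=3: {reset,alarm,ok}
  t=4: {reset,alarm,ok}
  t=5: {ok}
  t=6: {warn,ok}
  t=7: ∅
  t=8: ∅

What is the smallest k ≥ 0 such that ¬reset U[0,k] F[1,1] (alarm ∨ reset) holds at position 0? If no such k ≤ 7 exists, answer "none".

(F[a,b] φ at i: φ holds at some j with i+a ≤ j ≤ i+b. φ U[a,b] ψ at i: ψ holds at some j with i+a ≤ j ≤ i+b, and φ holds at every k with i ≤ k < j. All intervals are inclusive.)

Need earliest j ≥ 0 with F[1,1] (alarm ∨ reset), and ¬reset at every k in [0,j-1].
  j=0: rhs holds (empty prefix). k = 0.

0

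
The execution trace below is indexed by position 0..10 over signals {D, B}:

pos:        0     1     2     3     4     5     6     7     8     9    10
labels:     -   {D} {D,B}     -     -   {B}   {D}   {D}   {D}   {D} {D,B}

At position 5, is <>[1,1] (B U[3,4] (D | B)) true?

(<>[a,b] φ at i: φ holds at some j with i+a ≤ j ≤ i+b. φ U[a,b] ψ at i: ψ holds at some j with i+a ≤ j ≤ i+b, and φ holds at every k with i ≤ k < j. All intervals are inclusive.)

No

Check (B U[3,4] (D | B)) at each j in [6,6]:
  j=6: fails
No position in the window satisfies it → formula fails.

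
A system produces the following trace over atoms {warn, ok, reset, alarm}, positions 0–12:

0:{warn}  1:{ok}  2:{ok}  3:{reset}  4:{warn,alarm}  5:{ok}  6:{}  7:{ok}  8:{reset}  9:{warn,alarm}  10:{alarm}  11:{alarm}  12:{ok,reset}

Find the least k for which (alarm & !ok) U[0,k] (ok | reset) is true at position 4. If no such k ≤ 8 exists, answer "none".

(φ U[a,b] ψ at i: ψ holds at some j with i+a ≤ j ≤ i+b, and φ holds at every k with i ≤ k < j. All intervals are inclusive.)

1

Need earliest j ≥ 4 with (ok | reset), and (alarm & !ok) at every k in [4,j-1].
  j=4: rhs fails.
  j=5: rhs holds; lhs holds on [4,4]. k = 1.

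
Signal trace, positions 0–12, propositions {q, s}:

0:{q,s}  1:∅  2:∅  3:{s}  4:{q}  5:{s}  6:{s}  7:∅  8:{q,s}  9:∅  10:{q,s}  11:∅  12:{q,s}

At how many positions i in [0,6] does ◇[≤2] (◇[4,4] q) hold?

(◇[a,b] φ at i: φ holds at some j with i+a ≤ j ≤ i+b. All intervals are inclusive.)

6

Evaluate at each i in [0,6]:
  i=0: ✓ (witness j=0)
  i=1: ✗ (none in [1,3])
  i=2: ✓ (witness j=4)
  i=3: ✓ (witness j=4)
  i=4: ✓ (witness j=4)
  i=5: ✓ (witness j=6)
  i=6: ✓ (witness j=6)
Positions where it holds: {0, 2, 3, 4, 5, 6} → 6.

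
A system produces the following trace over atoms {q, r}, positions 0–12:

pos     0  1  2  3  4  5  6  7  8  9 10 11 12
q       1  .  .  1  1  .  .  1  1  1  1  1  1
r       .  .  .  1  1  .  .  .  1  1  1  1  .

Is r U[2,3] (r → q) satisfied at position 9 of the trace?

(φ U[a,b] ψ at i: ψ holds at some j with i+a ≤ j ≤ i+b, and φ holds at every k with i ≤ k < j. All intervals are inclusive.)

Holds

Need some j in [11,12] with (r → q), and r at every k in [9,j-1].
  j=11: (r → q) holds; r holds at every k in [9,10] → satisfied.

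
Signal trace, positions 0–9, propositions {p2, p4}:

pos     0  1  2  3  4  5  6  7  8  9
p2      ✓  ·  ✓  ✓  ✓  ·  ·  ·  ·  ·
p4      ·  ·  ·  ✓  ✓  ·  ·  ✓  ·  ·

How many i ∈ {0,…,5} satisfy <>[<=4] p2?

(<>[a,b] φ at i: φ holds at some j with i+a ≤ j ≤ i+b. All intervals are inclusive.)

Evaluate at each i in [0,5]:
  i=0: ✓ (witness j=0)
  i=1: ✓ (witness j=2)
  i=2: ✓ (witness j=2)
  i=3: ✓ (witness j=3)
  i=4: ✓ (witness j=4)
  i=5: ✗ (none in [5,9])
Positions where it holds: {0, 1, 2, 3, 4} → 5.

5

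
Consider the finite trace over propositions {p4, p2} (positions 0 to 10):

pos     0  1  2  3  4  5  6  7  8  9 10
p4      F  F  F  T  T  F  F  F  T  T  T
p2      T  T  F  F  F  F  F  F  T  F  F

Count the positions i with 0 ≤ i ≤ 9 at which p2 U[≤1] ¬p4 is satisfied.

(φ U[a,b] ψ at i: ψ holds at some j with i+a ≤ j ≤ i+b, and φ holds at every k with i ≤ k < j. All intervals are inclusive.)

6

Evaluate at each i in [0,9]:
  i=0: ✓ (rhs at j=0)
  i=1: ✓ (rhs at j=1)
  i=2: ✓ (rhs at j=2)
  i=3: ✗ (no rhs in [3,4])
  i=4: ✗ (lhs fails at k=4 before rhs at j=5)
  i=5: ✓ (rhs at j=5)
  i=6: ✓ (rhs at j=6)
  i=7: ✓ (rhs at j=7)
  i=8: ✗ (no rhs in [8,9])
  i=9: ✗ (no rhs in [9,10])
Positions where it holds: {0, 1, 2, 5, 6, 7} → 6.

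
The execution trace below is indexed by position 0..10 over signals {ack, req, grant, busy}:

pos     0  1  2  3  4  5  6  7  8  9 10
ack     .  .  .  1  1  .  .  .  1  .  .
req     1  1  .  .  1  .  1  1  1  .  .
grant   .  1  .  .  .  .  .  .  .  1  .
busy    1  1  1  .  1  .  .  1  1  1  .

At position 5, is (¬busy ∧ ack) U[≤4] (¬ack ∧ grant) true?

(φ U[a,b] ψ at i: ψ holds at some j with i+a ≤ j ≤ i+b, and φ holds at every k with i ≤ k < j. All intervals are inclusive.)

Need some j in [5,9] with (¬ack ∧ grant), and (¬busy ∧ ack) at every k in [5,j-1].
  j=5: (¬ack ∧ grant) false.
  j=6: (¬ack ∧ grant) false.
  j=7: (¬ack ∧ grant) false.
  j=8: (¬ack ∧ grant) false.
  j=9: (¬ack ∧ grant) holds, but (¬busy ∧ ack) fails at k=5 → not this j.
No j in the window works → until fails.

False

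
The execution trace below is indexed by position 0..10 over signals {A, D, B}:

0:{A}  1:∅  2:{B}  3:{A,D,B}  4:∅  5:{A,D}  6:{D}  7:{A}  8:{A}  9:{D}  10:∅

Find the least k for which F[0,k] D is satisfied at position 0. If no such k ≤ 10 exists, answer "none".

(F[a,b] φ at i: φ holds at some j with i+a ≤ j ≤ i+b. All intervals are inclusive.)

3

Scan j = 0,1,… for D:
  j=0: fails
  j=1: fails
  j=2: fails
  j=3: holds
First hit at j=3, so smallest k = 3-0 = 3.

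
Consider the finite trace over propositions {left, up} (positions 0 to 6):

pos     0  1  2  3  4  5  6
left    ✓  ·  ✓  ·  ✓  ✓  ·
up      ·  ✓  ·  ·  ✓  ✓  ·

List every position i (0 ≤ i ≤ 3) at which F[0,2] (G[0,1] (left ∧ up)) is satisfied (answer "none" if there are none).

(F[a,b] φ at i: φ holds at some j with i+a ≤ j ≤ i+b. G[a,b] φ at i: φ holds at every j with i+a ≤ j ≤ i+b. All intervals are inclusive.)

2, 3

Evaluate at each i in [0,3]:
  i=0: ✗ (none in [0,2])
  i=1: ✗ (none in [1,3])
  i=2: ✓ (witness j=4)
  i=3: ✓ (witness j=4)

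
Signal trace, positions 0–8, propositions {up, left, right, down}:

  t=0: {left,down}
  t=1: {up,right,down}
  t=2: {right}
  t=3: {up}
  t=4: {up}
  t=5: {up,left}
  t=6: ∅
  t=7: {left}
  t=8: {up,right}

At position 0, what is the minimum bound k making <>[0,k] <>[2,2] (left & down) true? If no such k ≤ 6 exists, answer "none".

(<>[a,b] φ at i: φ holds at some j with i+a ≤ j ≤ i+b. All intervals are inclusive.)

none

Scan j = 0,1,… for <>[2,2] (left & down):
  j=0: fails
  j=1: fails
  j=2: fails
  j=3: fails
  j=4: fails
  j=5: fails
  j=6: fails
No j in [0,6] satisfies it → none.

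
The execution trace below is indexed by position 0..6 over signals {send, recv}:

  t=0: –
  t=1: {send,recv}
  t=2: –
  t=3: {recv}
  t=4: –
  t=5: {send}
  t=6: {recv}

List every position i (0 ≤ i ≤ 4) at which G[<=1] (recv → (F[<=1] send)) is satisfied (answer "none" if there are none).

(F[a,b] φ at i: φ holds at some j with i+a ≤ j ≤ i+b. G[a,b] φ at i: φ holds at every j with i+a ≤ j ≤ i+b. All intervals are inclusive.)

0, 1, 4

Evaluate at each i in [0,4]:
  i=0: ✓ (all of [0,1])
  i=1: ✓ (all of [1,2])
  i=2: ✗ (fails at j=3)
  i=3: ✗ (fails at j=3)
  i=4: ✓ (all of [4,5])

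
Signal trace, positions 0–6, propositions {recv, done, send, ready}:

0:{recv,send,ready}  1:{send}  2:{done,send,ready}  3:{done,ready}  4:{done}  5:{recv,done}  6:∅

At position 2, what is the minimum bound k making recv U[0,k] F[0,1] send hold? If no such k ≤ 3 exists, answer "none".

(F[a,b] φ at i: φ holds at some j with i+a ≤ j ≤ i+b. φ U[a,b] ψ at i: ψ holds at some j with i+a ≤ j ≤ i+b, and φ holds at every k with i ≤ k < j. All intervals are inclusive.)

Need earliest j ≥ 2 with F[0,1] send, and recv at every k in [2,j-1].
  j=2: rhs holds (empty prefix). k = 0.

0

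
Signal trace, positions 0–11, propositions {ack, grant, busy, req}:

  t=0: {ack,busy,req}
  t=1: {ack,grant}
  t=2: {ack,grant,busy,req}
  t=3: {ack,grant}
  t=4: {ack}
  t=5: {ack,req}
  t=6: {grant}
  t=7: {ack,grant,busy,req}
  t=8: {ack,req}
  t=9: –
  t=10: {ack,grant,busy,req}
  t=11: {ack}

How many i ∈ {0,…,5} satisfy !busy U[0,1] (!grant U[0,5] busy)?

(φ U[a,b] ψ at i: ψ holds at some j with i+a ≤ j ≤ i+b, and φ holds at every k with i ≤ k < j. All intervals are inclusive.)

3

Evaluate at each i in [0,5]:
  i=0: ✓ (rhs at j=0)
  i=1: ✓ (rhs at j=2; lhs holds on [1,1])
  i=2: ✓ (rhs at j=2)
  i=3: ✗ (no rhs in [3,4])
  i=4: ✗ (no rhs in [4,5])
  i=5: ✗ (no rhs in [5,6])
Positions where it holds: {0, 1, 2} → 3.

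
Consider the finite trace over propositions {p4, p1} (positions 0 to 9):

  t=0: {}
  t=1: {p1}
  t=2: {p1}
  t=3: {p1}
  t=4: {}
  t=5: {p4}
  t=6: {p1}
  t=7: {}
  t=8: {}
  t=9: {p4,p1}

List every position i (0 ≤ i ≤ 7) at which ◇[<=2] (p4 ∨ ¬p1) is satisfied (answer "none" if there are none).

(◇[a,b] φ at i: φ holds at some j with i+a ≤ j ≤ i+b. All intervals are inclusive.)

Evaluate at each i in [0,7]:
  i=0: ✓ (witness j=0)
  i=1: ✗ (none in [1,3])
  i=2: ✓ (witness j=4)
  i=3: ✓ (witness j=4)
  i=4: ✓ (witness j=4)
  i=5: ✓ (witness j=5)
  i=6: ✓ (witness j=7)
  i=7: ✓ (witness j=7)

0, 2, 3, 4, 5, 6, 7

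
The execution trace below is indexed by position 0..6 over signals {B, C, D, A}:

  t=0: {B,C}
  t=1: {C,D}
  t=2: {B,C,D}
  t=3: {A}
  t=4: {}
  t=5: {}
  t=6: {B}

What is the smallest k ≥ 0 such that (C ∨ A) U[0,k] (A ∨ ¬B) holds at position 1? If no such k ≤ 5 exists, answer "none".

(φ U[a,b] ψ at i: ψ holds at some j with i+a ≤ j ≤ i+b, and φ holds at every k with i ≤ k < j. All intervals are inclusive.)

0

Need earliest j ≥ 1 with (A ∨ ¬B), and (C ∨ A) at every k in [1,j-1].
  j=1: rhs holds (empty prefix). k = 0.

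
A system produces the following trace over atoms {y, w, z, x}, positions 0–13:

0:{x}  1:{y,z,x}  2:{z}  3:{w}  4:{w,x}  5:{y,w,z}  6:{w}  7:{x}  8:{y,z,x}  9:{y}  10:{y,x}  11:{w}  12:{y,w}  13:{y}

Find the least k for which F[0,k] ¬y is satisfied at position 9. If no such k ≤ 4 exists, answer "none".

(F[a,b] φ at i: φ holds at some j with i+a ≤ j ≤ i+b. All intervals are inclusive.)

2

Scan j = 9,10,… for ¬y:
  j=9: fails
  j=10: fails
  j=11: holds
First hit at j=11, so smallest k = 11-9 = 2.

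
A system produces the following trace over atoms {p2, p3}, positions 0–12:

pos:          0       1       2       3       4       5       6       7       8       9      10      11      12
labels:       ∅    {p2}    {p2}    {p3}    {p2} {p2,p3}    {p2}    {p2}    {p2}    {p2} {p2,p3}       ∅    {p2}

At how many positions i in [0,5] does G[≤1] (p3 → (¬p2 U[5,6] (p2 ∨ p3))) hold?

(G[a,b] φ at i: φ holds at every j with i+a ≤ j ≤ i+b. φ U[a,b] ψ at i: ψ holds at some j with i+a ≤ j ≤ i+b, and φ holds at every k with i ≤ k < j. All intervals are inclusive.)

2

Evaluate at each i in [0,5]:
  i=0: ✓ (all of [0,1])
  i=1: ✓ (all of [1,2])
  i=2: ✗ (fails at j=3)
  i=3: ✗ (fails at j=3)
  i=4: ✗ (fails at j=5)
  i=5: ✗ (fails at j=5)
Positions where it holds: {0, 1} → 2.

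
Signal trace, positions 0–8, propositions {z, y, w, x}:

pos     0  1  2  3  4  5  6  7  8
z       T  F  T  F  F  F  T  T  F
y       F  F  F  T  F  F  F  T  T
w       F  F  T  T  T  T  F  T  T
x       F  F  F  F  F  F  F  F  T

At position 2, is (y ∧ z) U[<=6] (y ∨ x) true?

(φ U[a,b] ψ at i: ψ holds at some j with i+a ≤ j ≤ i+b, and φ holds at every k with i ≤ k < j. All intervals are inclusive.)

Need some j in [2,8] with (y ∨ x), and (y ∧ z) at every k in [2,j-1].
  j=2: (y ∨ x) false.
  j=3: (y ∨ x) holds, but (y ∧ z) fails at k=2 → not this j.
  j=4: (y ∨ x) false.
  j=5: (y ∨ x) false.
  j=6: (y ∨ x) false.
  j=7: (y ∨ x) holds, but (y ∧ z) fails at k=2 → not this j.
  j=8: (y ∨ x) holds, but (y ∧ z) fails at k=2 → not this j.
No j in the window works → until fails.

False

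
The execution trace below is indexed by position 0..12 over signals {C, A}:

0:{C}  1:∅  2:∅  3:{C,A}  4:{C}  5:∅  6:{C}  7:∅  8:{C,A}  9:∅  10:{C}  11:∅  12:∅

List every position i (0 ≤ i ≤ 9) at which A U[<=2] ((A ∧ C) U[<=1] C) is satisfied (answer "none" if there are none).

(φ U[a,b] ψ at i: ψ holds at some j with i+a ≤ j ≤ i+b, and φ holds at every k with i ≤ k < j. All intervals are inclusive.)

Evaluate at each i in [0,9]:
  i=0: ✓ (rhs at j=0)
  i=1: ✗ (lhs fails at k=1 before rhs at j=3)
  i=2: ✗ (lhs fails at k=2 before rhs at j=3)
  i=3: ✓ (rhs at j=3)
  i=4: ✓ (rhs at j=4)
  i=5: ✗ (lhs fails at k=5 before rhs at j=6)
  i=6: ✓ (rhs at j=6)
  i=7: ✗ (lhs fails at k=7 before rhs at j=8)
  i=8: ✓ (rhs at j=8)
  i=9: ✗ (lhs fails at k=9 before rhs at j=10)

0, 3, 4, 6, 8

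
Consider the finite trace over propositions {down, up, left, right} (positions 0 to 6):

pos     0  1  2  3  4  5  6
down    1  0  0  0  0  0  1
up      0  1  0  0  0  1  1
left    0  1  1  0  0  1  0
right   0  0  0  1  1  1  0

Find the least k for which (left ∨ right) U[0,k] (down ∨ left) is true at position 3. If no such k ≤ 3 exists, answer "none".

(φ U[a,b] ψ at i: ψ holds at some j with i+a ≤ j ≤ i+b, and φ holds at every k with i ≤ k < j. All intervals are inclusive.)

2

Need earliest j ≥ 3 with (down ∨ left), and (left ∨ right) at every k in [3,j-1].
  j=3: rhs fails.
  j=4: rhs fails.
  j=5: rhs holds; lhs holds on [3,4]. k = 2.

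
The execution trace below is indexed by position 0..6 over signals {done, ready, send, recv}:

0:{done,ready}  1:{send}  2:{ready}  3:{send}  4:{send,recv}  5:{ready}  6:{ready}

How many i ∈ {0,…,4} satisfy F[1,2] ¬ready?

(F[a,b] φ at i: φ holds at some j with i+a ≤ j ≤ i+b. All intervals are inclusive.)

Evaluate at each i in [0,4]:
  i=0: ✓ (witness j=1)
  i=1: ✓ (witness j=3)
  i=2: ✓ (witness j=3)
  i=3: ✓ (witness j=4)
  i=4: ✗ (none in [5,6])
Positions where it holds: {0, 1, 2, 3} → 4.

4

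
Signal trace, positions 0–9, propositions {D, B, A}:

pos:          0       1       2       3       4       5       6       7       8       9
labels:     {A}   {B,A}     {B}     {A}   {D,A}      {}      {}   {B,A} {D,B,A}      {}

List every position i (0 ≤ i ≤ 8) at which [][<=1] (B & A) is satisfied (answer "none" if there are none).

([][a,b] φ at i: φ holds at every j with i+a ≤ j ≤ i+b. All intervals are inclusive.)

Evaluate at each i in [0,8]:
  i=0: ✗ (fails at j=0)
  i=1: ✗ (fails at j=2)
  i=2: ✗ (fails at j=2)
  i=3: ✗ (fails at j=3)
  i=4: ✗ (fails at j=4)
  i=5: ✗ (fails at j=5)
  i=6: ✗ (fails at j=6)
  i=7: ✓ (all of [7,8])
  i=8: ✗ (fails at j=9)

7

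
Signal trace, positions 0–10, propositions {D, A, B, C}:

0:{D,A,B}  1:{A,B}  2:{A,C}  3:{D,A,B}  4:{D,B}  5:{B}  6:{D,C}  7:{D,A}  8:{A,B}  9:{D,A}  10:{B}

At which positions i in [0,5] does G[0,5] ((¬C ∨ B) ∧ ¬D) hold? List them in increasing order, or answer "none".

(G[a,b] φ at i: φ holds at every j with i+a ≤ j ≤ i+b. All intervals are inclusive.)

none

Evaluate at each i in [0,5]:
  i=0: ✗ (fails at j=0)
  i=1: ✗ (fails at j=2)
  i=2: ✗ (fails at j=2)
  i=3: ✗ (fails at j=3)
  i=4: ✗ (fails at j=4)
  i=5: ✗ (fails at j=6)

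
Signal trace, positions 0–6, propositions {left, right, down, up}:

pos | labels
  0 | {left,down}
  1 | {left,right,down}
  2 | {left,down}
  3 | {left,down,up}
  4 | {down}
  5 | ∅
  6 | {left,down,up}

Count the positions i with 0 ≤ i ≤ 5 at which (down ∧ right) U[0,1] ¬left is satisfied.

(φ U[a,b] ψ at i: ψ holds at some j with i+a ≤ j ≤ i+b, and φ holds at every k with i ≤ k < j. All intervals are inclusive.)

Evaluate at each i in [0,5]:
  i=0: ✗ (no rhs in [0,1])
  i=1: ✗ (no rhs in [1,2])
  i=2: ✗ (no rhs in [2,3])
  i=3: ✗ (lhs fails at k=3 before rhs at j=4)
  i=4: ✓ (rhs at j=4)
  i=5: ✓ (rhs at j=5)
Positions where it holds: {4, 5} → 2.

2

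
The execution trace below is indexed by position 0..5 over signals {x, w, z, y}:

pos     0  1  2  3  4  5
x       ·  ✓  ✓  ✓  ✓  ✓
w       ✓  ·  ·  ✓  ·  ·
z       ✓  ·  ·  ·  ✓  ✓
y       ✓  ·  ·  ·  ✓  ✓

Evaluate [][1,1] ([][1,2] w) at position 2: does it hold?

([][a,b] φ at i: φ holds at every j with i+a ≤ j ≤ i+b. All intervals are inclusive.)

False

Check [][1,2] w at every j in [3,3]:
  j=3: fails at 4
Fails at j=3 → formula fails.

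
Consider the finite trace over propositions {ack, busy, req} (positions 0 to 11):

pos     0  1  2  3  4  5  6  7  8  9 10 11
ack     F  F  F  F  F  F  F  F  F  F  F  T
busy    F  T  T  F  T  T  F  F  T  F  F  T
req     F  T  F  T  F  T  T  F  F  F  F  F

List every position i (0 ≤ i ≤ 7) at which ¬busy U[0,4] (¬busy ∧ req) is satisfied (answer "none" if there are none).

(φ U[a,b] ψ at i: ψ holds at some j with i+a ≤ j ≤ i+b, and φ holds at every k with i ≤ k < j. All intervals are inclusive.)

Evaluate at each i in [0,7]:
  i=0: ✗ (lhs fails at k=1 before rhs at j=3)
  i=1: ✗ (lhs fails at k=1 before rhs at j=3)
  i=2: ✗ (lhs fails at k=2 before rhs at j=3)
  i=3: ✓ (rhs at j=3)
  i=4: ✗ (lhs fails at k=4 before rhs at j=6)
  i=5: ✗ (lhs fails at k=5 before rhs at j=6)
  i=6: ✓ (rhs at j=6)
  i=7: ✗ (no rhs in [7,11])

3, 6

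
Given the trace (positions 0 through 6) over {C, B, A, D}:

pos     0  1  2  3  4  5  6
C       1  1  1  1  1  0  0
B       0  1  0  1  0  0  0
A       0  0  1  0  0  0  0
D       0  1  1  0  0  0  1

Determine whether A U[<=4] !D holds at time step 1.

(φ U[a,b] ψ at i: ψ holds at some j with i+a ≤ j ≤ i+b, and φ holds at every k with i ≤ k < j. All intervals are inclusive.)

No

Need some j in [1,5] with !D, and A at every k in [1,j-1].
  j=1: !D false.
  j=2: !D false.
  j=3: !D holds, but A fails at k=1 → not this j.
  j=4: !D holds, but A fails at k=1 → not this j.
  j=5: !D holds, but A fails at k=1 → not this j.
No j in the window works → until fails.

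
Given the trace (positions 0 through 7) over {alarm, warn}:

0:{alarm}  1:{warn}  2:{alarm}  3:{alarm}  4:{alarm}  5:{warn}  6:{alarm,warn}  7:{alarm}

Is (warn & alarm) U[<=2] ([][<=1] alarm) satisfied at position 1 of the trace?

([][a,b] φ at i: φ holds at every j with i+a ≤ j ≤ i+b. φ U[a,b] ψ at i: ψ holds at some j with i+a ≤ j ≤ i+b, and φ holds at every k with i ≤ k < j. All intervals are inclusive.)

Need some j in [1,3] with [][<=1] alarm, and (warn & alarm) at every k in [1,j-1].
  j=1: [][<=1] alarm — fails at 1.
  j=2: [][<=1] alarm holds, but (warn & alarm) fails at k=1 → not this j.
  j=3: [][<=1] alarm holds, but (warn & alarm) fails at k=1 → not this j.
No j in the window works → until fails.

No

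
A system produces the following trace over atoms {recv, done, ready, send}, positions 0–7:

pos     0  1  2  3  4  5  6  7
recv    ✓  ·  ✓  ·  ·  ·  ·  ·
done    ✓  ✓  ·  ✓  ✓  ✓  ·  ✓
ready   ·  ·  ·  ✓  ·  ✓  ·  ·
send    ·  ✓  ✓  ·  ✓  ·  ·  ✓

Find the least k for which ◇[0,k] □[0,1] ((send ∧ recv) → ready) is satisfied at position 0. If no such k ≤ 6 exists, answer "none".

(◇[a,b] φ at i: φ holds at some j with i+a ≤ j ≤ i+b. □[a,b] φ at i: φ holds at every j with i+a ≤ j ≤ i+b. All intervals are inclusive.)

0

Scan j = 0,1,… for □[0,1] ((send ∧ recv) → ready):
  j=0: holds
First hit at j=0, so smallest k = 0-0 = 0.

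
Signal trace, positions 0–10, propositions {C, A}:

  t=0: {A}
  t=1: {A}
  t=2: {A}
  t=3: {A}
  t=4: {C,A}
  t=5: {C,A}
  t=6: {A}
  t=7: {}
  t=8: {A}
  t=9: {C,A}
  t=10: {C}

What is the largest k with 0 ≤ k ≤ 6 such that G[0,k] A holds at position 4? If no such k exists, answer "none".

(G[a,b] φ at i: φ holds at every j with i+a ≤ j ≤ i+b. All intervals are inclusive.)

2

A must hold from j=4 onward; find where it first fails.
  j=4: holds
  j=5: holds
  j=6: holds
  j=7: fails
Holds on [4,6], so largest k = 2.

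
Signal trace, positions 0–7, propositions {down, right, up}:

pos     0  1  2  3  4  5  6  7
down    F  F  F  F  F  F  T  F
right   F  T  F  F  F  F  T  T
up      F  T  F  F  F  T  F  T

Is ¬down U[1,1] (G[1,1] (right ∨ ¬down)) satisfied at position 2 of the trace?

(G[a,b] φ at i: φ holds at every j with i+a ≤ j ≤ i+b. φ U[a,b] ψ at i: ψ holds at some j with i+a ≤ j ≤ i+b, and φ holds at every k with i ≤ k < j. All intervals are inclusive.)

Holds

Need some j in [3,3] with G[1,1] (right ∨ ¬down), and ¬down at every k in [2,j-1].
  j=3: G[1,1] (right ∨ ¬down) holds; ¬down holds at every k in [2,2] → satisfied.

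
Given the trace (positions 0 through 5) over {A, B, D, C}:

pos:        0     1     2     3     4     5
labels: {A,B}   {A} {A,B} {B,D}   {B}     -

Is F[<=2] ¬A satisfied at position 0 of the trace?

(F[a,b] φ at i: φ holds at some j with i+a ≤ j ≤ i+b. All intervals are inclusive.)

Check ¬A at each j in [0,2]:
  j=0: false
  j=1: false
  j=2: false
No position in the window satisfies it → formula fails.

False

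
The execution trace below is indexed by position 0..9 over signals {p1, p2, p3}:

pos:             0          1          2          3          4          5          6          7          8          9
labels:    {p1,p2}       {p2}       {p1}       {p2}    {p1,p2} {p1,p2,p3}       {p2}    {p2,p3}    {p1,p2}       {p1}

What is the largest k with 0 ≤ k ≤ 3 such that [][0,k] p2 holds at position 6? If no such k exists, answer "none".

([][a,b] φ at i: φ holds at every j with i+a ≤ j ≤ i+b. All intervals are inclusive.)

2

p2 must hold from j=6 onward; find where it first fails.
  j=6: holds
  j=7: holds
  j=8: holds
  j=9: fails
Holds on [6,8], so largest k = 2.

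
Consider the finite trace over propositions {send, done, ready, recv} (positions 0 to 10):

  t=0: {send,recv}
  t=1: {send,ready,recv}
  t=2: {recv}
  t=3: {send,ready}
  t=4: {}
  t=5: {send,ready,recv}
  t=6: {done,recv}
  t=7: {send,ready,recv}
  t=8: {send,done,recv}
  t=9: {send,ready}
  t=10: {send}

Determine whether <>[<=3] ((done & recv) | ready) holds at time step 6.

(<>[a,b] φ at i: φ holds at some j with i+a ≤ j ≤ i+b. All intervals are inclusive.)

Check ((done & recv) | ready) at each j in [6,9]:
  j=6: true
  j=7: true
  j=8: true
  j=9: true
Found at j=6 → formula holds.

True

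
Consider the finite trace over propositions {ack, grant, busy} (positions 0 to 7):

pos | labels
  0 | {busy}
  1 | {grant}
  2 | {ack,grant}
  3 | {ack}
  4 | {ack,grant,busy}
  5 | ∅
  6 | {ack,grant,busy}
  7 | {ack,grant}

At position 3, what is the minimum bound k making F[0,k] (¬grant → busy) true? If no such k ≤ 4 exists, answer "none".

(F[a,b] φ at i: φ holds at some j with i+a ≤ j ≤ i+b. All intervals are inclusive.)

Scan j = 3,4,… for (¬grant → busy):
  j=3: fails
  j=4: holds
First hit at j=4, so smallest k = 4-3 = 1.

1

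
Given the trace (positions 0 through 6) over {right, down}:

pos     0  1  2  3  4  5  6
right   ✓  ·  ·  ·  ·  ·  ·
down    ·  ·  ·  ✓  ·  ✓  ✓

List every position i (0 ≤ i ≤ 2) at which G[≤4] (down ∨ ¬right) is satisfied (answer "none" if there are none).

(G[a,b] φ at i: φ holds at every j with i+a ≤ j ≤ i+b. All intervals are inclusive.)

1, 2

Evaluate at each i in [0,2]:
  i=0: ✗ (fails at j=0)
  i=1: ✓ (all of [1,5])
  i=2: ✓ (all of [2,6])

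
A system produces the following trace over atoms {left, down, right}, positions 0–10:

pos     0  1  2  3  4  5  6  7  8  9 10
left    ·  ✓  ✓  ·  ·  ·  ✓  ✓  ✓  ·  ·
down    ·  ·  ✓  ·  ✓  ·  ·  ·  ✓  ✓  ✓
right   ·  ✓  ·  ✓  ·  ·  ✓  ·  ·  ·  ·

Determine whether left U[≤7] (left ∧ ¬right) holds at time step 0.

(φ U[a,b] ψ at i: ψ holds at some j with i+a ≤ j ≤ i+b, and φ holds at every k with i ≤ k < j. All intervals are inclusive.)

Does not hold

Need some j in [0,7] with (left ∧ ¬right), and left at every k in [0,j-1].
  j=0: (left ∧ ¬right) false.
  j=1: (left ∧ ¬right) false.
  j=2: (left ∧ ¬right) holds, but left fails at k=0 → not this j.
  j=3: (left ∧ ¬right) false.
  j=4: (left ∧ ¬right) false.
  j=5: (left ∧ ¬right) false.
  j=6: (left ∧ ¬right) false.
  j=7: (left ∧ ¬right) holds, but left fails at k=0 → not this j.
No j in the window works → until fails.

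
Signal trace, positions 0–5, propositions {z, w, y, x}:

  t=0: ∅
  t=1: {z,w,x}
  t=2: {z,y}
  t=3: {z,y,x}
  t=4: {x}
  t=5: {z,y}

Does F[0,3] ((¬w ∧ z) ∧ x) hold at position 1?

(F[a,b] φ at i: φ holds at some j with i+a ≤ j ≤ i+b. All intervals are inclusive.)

Check ((¬w ∧ z) ∧ x) at each j in [1,4]:
  j=1: false
  j=2: false
  j=3: true
  j=4: false
Found at j=3 → formula holds.

Yes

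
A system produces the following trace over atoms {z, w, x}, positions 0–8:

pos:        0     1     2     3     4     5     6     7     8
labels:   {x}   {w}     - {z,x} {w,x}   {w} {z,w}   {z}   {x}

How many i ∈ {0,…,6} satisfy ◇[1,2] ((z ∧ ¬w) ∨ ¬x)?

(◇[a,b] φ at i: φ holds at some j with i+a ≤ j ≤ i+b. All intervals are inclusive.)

Evaluate at each i in [0,6]:
  i=0: ✓ (witness j=1)
  i=1: ✓ (witness j=2)
  i=2: ✓ (witness j=3)
  i=3: ✓ (witness j=5)
  i=4: ✓ (witness j=5)
  i=5: ✓ (witness j=6)
  i=6: ✓ (witness j=7)
Positions where it holds: {0, 1, 2, 3, 4, 5, 6} → 7.

7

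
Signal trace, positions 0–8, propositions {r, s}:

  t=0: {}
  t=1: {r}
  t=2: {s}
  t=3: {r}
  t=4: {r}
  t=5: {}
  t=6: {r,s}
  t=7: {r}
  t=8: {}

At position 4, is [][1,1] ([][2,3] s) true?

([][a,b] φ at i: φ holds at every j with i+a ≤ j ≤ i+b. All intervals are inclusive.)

No

Check [][2,3] s at every j in [5,5]:
  j=5: fails at 7
Fails at j=5 → formula fails.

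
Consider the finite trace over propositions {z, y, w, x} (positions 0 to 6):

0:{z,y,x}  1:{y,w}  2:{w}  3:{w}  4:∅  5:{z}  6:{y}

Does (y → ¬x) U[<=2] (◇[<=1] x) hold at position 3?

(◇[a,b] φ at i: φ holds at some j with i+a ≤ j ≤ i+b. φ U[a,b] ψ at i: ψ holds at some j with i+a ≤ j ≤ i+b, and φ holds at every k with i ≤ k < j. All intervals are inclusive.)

No

Need some j in [3,5] with ◇[<=1] x, and (y → ¬x) at every k in [3,j-1].
  j=3: ◇[<=1] x — fails (none in [3,4]).
  j=4: ◇[<=1] x — fails (none in [4,5]).
  j=5: ◇[<=1] x — fails (none in [5,6]).
No j in the window works → until fails.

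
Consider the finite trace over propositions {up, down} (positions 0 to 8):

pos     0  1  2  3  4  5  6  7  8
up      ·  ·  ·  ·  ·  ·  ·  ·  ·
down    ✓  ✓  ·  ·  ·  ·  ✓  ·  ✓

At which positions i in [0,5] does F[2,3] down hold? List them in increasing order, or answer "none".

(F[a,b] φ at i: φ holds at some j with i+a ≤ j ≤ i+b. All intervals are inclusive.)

3, 4, 5

Evaluate at each i in [0,5]:
  i=0: ✗ (none in [2,3])
  i=1: ✗ (none in [3,4])
  i=2: ✗ (none in [4,5])
  i=3: ✓ (witness j=6)
  i=4: ✓ (witness j=6)
  i=5: ✓ (witness j=8)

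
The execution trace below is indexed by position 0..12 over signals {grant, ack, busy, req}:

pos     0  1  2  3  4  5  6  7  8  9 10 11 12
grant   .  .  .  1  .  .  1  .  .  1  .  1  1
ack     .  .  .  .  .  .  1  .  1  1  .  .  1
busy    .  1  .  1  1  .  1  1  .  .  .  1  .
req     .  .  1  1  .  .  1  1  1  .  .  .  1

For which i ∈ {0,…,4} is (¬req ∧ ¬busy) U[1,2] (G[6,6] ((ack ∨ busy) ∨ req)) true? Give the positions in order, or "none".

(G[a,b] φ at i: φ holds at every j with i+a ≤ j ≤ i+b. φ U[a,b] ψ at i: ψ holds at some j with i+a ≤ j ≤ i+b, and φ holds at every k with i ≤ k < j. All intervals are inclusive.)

Evaluate at each i in [0,4]:
  i=0: ✓ (rhs at j=1; lhs holds on [0,0])
  i=1: ✗ (lhs fails at k=1 before rhs at j=2)
  i=2: ✗ (lhs fails at k=2 before rhs at j=3)
  i=3: ✗ (lhs fails at k=3 before rhs at j=5)
  i=4: ✗ (lhs fails at k=4 before rhs at j=5)

0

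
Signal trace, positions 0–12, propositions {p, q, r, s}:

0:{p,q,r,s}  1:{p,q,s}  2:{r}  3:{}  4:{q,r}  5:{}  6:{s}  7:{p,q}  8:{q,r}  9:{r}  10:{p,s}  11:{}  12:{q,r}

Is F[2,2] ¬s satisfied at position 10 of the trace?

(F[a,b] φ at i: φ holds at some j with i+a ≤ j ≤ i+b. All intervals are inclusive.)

Check ¬s at each j in [12,12]:
  j=12: true
Found at j=12 → formula holds.

True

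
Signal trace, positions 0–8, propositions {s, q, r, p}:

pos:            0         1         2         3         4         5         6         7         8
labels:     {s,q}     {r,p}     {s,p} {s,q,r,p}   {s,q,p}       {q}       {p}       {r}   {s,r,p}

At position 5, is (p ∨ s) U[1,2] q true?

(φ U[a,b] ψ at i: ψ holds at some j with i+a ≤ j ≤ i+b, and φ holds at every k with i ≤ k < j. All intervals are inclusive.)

Need some j in [6,7] with q, and (p ∨ s) at every k in [5,j-1].
  j=6: q false.
  j=7: q false.
No j in the window works → until fails.

Does not hold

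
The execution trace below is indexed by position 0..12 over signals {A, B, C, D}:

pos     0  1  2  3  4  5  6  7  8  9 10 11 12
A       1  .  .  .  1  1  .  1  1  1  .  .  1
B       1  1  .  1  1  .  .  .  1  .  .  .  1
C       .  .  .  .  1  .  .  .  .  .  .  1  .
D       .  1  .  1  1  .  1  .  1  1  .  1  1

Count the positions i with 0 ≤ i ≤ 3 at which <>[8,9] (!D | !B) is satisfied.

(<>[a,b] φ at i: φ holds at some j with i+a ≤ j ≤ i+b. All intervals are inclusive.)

4

Evaluate at each i in [0,3]:
  i=0: ✓ (witness j=9)
  i=1: ✓ (witness j=9)
  i=2: ✓ (witness j=10)
  i=3: ✓ (witness j=11)
Positions where it holds: {0, 1, 2, 3} → 4.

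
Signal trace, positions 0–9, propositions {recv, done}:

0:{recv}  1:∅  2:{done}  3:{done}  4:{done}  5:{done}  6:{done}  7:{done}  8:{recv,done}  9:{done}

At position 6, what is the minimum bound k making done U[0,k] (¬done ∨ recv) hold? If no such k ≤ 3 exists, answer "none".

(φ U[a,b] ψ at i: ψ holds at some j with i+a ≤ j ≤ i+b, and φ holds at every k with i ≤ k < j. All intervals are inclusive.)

Need earliest j ≥ 6 with (¬done ∨ recv), and done at every k in [6,j-1].
  j=6: rhs fails.
  j=7: rhs fails.
  j=8: rhs holds; lhs holds on [6,7]. k = 2.

2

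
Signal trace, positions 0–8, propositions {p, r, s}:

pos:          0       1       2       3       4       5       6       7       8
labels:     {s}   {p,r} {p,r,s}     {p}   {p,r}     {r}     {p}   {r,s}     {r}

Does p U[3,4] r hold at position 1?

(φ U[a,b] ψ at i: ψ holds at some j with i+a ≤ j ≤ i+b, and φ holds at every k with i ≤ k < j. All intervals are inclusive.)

Holds

Need some j in [4,5] with r, and p at every k in [1,j-1].
  j=4: r holds; p holds at every k in [1,3] → satisfied.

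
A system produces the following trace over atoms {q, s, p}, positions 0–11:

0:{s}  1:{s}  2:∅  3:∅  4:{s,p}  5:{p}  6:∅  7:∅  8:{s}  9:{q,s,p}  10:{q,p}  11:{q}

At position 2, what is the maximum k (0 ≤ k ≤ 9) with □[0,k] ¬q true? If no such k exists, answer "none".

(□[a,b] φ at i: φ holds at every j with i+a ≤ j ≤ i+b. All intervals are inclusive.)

¬q must hold from j=2 onward; find where it first fails.
  j=2: holds
  j=3: holds
  j=4: holds
  j=5: holds
  j=6: holds
  j=7: holds
  j=8: holds
  j=9: fails
Holds on [2,8], so largest k = 6.

6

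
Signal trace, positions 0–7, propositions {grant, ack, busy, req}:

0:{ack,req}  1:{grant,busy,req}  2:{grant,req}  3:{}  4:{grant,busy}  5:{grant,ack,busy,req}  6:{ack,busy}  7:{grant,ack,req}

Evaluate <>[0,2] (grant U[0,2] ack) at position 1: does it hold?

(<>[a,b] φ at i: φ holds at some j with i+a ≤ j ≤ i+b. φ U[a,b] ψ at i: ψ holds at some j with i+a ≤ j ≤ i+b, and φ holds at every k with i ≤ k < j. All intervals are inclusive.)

Check (grant U[0,2] ack) at each j in [1,3]:
  j=1: fails
  j=2: fails
  j=3: fails
No position in the window satisfies it → formula fails.

No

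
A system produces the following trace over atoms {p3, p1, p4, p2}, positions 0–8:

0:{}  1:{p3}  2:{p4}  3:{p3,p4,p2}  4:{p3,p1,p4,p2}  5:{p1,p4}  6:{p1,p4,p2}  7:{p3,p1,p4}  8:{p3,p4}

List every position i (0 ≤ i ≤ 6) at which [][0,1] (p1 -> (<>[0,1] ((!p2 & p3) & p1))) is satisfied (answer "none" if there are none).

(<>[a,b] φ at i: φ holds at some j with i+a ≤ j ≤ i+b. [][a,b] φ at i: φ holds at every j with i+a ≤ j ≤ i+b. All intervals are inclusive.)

0, 1, 2, 6

Evaluate at each i in [0,6]:
  i=0: ✓ (all of [0,1])
  i=1: ✓ (all of [1,2])
  i=2: ✓ (all of [2,3])
  i=3: ✗ (fails at j=4)
  i=4: ✗ (fails at j=4)
  i=5: ✗ (fails at j=5)
  i=6: ✓ (all of [6,7])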